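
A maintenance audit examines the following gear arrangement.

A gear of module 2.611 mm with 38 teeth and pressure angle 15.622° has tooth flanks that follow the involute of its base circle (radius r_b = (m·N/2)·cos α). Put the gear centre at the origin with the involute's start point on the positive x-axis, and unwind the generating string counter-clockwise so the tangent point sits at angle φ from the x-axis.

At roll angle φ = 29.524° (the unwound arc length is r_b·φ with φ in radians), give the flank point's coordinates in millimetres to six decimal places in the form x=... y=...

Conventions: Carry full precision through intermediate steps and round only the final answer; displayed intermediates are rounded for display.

x=53.704437 y=2.121652

topology: single-mesh involute geometry — m = 2.611, N = 38
pitch radius r_p = m·N/2 = 2.611·38/2 = 49.609000
base radius r_b = r_p·cos α = 49.609000·cos 15.622° = 47.776406
roll angle φ = 29.524° = 0.51529101 rad
x = r_b·(cos φ + φ·sin φ) = 53.704437
y = r_b·(sin φ − φ·cos φ) = 2.121652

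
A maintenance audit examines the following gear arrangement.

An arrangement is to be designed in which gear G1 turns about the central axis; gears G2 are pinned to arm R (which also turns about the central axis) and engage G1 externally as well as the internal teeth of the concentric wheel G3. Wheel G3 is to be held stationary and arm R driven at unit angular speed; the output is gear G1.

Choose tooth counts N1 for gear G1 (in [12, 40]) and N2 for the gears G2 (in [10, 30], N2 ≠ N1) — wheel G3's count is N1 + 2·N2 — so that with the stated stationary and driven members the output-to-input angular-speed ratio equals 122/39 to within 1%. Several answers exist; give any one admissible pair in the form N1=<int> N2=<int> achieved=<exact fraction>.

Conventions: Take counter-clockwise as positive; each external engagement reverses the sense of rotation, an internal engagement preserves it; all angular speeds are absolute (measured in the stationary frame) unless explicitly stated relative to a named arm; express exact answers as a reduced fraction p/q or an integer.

N1=39 N2=22 achieved=122/39

planetary set to be sized for 122/39 (Willis relation)
Willis with ω_ring = 0: ω_sun/ω_arm = (N1+N3)/N1; set equal to 122/39  ⇒  N3/N1 = 122/39 − 1 = 83/39
N3 = N1 + 2·N2  ⇒  N2/N1 = (N3/N1 − 1)/2 = (83/39 − 1)/2 = 22/39
smallest multiple with N1 ≥ 12 and N2 ≥ 10: k = 1  ⇒  N1 = 1·39 = 39, N2 = 1·22 = 22 (N1 ≤ 40, N2 ≤ 30, N2 ≠ N1 ✓), N3 = 39 + 2·22 = 83
check: (N1+N3)/N1 with N1 = 39, N3 = 83 gives 122/39; |achieved − target| = 0 ≤ 61/1950 ✓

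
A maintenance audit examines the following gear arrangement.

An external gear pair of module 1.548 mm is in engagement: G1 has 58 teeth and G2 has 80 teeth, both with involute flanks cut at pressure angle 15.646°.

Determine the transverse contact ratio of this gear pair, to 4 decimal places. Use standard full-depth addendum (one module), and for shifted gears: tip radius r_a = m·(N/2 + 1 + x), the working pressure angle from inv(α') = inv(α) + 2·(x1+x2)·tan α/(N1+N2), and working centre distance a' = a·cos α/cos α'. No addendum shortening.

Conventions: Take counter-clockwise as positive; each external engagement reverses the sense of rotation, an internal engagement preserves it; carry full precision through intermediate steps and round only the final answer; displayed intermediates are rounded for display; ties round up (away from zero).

single-mesh involute tooth geometry (58T engaging 80T at module 1.548)
base radii: r_b1 = 43.228588, r_b2 = 59.625638
tip radii: r_a1 = 46.440000, r_a2 = 63.468000
no profile shift: α' = α, a' = a
action lengths: √(r_a1²−r_b1²) = 16.969467, √(r_a2²−r_b2²) = 21.747880
base pitch p_b = π·m·cos α = 4.682987
CR = (16.969467 + 21.747880 − 106.812000·sin 15.64600°)/4.682987 = 2.116362
contact ratio ≈ 2.1164

2.1164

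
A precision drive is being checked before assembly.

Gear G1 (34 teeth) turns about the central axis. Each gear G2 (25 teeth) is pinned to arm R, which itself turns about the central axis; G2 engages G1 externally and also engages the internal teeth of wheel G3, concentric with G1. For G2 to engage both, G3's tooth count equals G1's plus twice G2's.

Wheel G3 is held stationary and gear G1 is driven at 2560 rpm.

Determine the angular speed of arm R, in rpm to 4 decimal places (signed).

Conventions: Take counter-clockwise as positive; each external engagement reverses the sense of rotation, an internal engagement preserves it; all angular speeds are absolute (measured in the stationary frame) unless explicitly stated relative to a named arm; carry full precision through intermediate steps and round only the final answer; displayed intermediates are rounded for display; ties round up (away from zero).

class = planetary set [G3 = 34+2·25 = 84; Willis about the carrier]
normalise by the input: solve with ω_sun = 1, then scale by 2560 rpm
ring teeth: 34 + 2·25 = 84
34(ω_sun−ω_arm) = −84(ω_ring−ω_arm),  ω_ring = 0, ω_sun = 1
34(1−ω_arm) = −84(0−ω_arm)  ⇒  118·ω_arm = 34  ⇒  ω_arm = 17/59
scale: ω_arm = 17/59 × 2560 rpm = +737.6271 rpm

+737.6271 rpm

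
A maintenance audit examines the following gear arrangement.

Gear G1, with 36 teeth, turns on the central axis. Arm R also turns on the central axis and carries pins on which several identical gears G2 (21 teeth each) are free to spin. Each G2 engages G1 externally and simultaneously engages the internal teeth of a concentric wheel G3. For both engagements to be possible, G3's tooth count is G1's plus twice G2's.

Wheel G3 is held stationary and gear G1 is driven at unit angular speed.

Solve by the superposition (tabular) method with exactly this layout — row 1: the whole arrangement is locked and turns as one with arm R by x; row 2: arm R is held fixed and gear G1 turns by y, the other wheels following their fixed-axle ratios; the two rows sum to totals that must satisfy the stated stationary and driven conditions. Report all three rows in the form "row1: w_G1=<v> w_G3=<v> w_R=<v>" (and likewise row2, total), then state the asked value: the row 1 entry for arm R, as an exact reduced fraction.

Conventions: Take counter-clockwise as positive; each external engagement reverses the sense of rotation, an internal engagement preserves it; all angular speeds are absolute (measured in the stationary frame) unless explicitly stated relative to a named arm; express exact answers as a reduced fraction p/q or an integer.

row1: w_G1=6/19 w_G3=6/19 w_R=6/19
row2: w_G1=13/19 w_G3=-6/19 w_R=0
total: w_G1=1 w_G3=0 w_R=6/19
asked value: 6/19

planetary set (36T centre, 21T on arm, 78T internal) — Willis relation
superposition row 1 [locked train]: every member turns x
row 2 — arm fixed, fixed-axis ratios: sun y, ring −(36/78)·y, arm 0
boundary: total ω_ring = x − (36/78)·y = 0 and total ω_sun = x + y = 1  ⇒  y = 13/19, x = 6/19
row 2 ring = −(36/78)·13/19 = -6/19
totals (row 1 + row 2): sun 6/19 + 13/19 = 1, ring 6/19 + (-6/19) = 0, arm 6/19 + 0 = 6/19
asked cell (row1, arm) = 6/19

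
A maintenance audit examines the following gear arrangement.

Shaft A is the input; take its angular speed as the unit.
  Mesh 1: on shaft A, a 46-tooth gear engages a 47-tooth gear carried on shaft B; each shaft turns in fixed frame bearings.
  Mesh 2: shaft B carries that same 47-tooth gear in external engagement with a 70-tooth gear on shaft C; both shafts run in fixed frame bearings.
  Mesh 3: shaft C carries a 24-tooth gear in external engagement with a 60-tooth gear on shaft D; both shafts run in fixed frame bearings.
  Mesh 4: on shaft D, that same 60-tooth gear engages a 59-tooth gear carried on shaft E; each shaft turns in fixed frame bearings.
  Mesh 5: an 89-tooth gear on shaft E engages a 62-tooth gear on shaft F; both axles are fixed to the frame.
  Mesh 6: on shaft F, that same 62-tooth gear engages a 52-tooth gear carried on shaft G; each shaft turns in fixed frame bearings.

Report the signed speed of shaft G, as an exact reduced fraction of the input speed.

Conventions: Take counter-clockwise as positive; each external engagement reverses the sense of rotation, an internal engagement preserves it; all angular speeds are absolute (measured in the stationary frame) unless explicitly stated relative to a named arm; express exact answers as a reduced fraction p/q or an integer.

12282/26845

6-mesh fixed-axis compound train (all bearings frame-fixed)
mesh 1 [46T→47T]: |ω|/ω_in = 1×46/47 = 46/47, sense flips to −
mesh 2 [47T→70T]: |ω|/ω_in = (46/47)×47/70 = 23/35, sense flips to +
mesh 3 [24T→60T]: |ω|/ω_in = (23/35)×24/60 = 46/175, sense flips to −
mesh 4 [60T→59T]: |ω|/ω_in = (46/175)×60/59 = 552/2065, sense flips to +
mesh 5 [89T→62T]: |ω|/ω_in = (552/2065)×89/62 = 24564/64015, sense flips to −
mesh 6 [62T→52T]: |ω|/ω_in = (24564/64015)×62/52 = 12282/26845, sense flips to +
signed output speed (× input speed) = 12282/26845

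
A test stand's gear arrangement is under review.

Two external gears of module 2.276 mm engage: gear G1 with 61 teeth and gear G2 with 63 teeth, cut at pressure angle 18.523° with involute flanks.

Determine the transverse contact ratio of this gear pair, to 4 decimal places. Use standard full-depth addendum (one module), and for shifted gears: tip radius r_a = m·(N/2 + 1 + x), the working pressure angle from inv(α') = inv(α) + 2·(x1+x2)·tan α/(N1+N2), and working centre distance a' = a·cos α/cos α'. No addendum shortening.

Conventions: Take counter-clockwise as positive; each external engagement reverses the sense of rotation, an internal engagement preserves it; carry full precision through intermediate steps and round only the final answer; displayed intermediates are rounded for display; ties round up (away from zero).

1.8801

recognized (one external pair, fixed centres): single-mesh tooth geometry, m = 2.276, N1 = 61, N2 = 63
base radii: r_b1 = 65.821884, r_b2 = 67.979979
tip radii: r_a1 = 71.694000, r_a2 = 73.970000
no profile shift: α' = α, a' = a
action lengths: √(r_a1²−r_b1²) = 28.416706, √(r_a2²−r_b2²) = 29.159619
base pitch p_b = π·m·cos α = 6.779854
CR = (28.416706 + 29.159619 − 141.112000·sin 18.52300°)/6.779854 = 1.880146
contact ratio ≈ 1.8801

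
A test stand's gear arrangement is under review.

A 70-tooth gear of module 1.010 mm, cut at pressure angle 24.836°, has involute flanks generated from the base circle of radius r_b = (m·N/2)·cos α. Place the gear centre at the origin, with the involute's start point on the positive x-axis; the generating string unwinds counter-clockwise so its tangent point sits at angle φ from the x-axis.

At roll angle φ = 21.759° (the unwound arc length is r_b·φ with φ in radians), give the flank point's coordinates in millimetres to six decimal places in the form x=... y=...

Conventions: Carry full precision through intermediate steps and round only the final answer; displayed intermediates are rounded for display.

recognized (one wheel, involute flank): single-mesh tooth geometry, m = 1.010, N = 70
pitch radius r_p = m·N/2 = 1.010·70/2 = 35.350000
base radius r_b = r_p·cos α = 35.350000·cos 24.836° = 32.080611
roll angle φ = 21.759° = 0.37976619 rad
x = r_b·(cos φ + φ·sin φ) = 34.311238
y = r_b·(sin φ − φ·cos φ) = 0.577290

x=34.311238 y=0.577290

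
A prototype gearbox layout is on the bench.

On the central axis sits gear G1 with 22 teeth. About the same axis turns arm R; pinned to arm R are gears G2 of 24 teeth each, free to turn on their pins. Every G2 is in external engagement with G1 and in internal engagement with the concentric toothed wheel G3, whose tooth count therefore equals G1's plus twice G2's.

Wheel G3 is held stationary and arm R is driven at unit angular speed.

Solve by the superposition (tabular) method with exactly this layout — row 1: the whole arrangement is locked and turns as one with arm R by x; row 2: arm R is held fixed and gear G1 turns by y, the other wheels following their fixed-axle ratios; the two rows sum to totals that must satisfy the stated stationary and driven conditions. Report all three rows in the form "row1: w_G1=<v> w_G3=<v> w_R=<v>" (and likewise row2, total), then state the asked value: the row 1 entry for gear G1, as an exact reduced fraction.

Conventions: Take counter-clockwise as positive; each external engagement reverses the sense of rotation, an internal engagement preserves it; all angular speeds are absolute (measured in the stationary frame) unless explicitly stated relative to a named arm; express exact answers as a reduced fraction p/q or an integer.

topology: planetary set — G1 22T / G2 24T / G3 70T, arm = carrier (Willis)
row 1: whole set turns with the arm by x
superposition row 2 [arm held]: sun y, ring −(22/70)·y, arm 0
boundary: total ω_ring = x − (22/70)·y = 0 and total ω_arm = x = 1  ⇒  y = 35/11, x = 1
row 2 ring = −(22/70)·35/11 = -1
totals (row 1 + row 2): sun 1 + 35/11 = 46/11, ring 1 + (-1) = 0, arm 1 + 0 = 1
asked cell (row1, sun) = 1

row1: w_G1=1 w_G3=1 w_R=1
row2: w_G1=35/11 w_G3=-1 w_R=0
total: w_G1=46/11 w_G3=0 w_R=1
asked value: 1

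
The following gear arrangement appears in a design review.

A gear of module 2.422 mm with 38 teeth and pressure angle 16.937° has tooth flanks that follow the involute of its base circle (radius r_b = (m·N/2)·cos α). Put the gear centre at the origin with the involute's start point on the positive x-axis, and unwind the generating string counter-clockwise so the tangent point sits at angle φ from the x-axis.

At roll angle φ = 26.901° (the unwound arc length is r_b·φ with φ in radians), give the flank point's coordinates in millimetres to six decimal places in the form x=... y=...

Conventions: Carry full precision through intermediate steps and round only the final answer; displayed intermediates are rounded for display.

x=48.609973 y=1.485532

recognized (one wheel, involute flank): single-mesh tooth geometry, m = 2.422, N = 38
pitch radius r_p = m·N/2 = 2.422·38/2 = 46.018000
base radius r_b = r_p·cos α = 46.018000·cos 16.937° = 44.021999
roll angle φ = 26.901° = 0.46951102 rad
x = r_b·(cos φ + φ·sin φ) = 48.609973
y = r_b·(sin φ − φ·cos φ) = 1.485532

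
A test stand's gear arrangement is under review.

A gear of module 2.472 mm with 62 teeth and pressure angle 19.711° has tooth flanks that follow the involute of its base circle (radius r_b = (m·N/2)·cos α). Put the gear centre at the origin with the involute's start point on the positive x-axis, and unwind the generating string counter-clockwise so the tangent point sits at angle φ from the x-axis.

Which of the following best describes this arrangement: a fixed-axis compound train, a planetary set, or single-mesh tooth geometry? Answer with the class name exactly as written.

recognized (one wheel, involute flank): single-mesh tooth geometry, m = 2.472, N = 62
classification: single-mesh tooth geometry

single-mesh tooth geometry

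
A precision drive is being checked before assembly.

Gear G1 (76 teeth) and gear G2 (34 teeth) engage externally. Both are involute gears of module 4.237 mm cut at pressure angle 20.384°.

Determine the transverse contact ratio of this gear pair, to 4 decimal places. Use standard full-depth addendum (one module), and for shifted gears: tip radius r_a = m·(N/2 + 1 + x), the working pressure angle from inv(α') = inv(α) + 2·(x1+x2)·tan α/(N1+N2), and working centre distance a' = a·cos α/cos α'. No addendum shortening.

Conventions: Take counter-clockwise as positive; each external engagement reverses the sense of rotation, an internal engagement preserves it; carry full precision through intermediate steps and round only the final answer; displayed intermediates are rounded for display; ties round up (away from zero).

1.7296

single-mesh involute tooth geometry (76T engaging 34T at module 4.237)
base radii: r_b1 = 150.923690, r_b2 = 67.518493
tip radii: r_a1 = 165.243000, r_a2 = 76.266000
no profile shift: α' = α, a' = a
action lengths: √(r_a1²−r_b1²) = 67.285130, √(r_a2²−r_b2²) = 35.464854
base pitch p_b = π·m·cos α = 12.477388
CR = (67.285130 + 35.464854 − 233.035000·sin 20.38400°)/12.477388 = 1.729648
contact ratio ≈ 1.7296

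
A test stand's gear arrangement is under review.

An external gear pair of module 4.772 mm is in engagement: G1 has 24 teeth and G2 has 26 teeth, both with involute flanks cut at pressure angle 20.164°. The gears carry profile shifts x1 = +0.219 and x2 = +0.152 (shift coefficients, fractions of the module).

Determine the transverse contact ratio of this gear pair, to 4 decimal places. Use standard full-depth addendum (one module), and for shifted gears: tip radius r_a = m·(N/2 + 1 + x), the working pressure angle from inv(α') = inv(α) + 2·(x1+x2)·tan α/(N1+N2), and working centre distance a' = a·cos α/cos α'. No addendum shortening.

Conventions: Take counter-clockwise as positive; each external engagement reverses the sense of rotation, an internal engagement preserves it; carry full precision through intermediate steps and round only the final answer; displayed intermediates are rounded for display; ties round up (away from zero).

recognized (one external pair, fixed centres): single-mesh tooth geometry, m = 4.772, N1 = 24, N2 = 26
base radii: r_b1 = 53.754278, r_b2 = 58.233801
tip radii: r_a1 = 63.081068, r_a2 = 67.533344
inv(α') = inv(20.164°) + 2·(+0.219+0.152)·tan α/(24+26) = 0.02073643  ⇒  α' = 22.23677°
a' = a·cos α / cos α' = 119.3000·cos 20.164°/cos 22.23677° = 120.986068
action lengths: √(r_a1²−r_b1²) = 33.010586, √(r_a2²−r_b2²) = 34.199079
base pitch p_b = π·m·cos α = 14.072837
CR = (33.010586 + 34.199079 − 120.986068·sin 22.23677°)/14.072837 = 1.522387
contact ratio ≈ 1.5224

1.5224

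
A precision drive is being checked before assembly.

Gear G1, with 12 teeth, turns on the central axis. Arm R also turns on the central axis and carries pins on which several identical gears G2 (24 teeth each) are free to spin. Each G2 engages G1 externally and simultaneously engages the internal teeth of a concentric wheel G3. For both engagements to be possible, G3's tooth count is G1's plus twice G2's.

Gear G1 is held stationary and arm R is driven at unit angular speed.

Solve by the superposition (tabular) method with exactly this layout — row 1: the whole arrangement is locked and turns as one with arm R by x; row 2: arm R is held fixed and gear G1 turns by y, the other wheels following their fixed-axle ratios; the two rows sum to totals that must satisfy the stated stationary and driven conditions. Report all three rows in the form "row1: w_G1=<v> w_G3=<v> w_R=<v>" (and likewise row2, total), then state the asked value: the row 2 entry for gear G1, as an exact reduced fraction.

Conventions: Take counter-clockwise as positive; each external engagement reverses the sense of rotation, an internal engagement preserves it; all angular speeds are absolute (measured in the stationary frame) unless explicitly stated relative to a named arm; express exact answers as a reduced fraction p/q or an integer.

planetary set (12T centre, 24T on arm, 60T internal) — Willis relation
superposition row 1 [locked train]: every member turns x
row 2 (arm held, sun turns y): ω_ring = −(12/60)·y, ω_arm = 0
boundary: total ω_sun = x + y = 0 and total ω_arm = x = 1  ⇒  y = -1, x = 1
row 2 ring = −(12/60)·(-1) = 1/5
totals (row 1 + row 2): sun 1 + (-1) = 0, ring 1 + 1/5 = 6/5, arm 1 + 0 = 1
asked cell (row2, sun) = -1

row1: w_G1=1 w_G3=1 w_R=1
row2: w_G1=-1 w_G3=1/5 w_R=0
total: w_G1=0 w_G3=6/5 w_R=1
asked value: -1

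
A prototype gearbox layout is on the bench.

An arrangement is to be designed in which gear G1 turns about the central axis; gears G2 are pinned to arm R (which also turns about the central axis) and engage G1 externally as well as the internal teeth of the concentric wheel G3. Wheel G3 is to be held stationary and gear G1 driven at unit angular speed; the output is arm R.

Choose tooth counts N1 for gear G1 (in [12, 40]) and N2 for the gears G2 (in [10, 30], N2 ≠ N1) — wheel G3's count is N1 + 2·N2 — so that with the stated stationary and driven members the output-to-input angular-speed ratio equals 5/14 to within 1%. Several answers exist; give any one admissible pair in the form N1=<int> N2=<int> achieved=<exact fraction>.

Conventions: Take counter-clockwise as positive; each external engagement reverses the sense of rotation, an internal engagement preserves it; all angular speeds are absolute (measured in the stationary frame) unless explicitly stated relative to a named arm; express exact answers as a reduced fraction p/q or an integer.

N1=25 N2=10 achieved=5/14

topology: planetary set — design target 5/14, arm = carrier (Willis)
Willis with ω_ring = 0: ω_arm/ω_sun = N1/(N1+N3); set equal to 5/14  ⇒  N3/N1 = 1/(5/14) − 1 = 9/5
N3 = N1 + 2·N2  ⇒  N2/N1 = (N3/N1 − 1)/2 = (9/5 − 1)/2 = 2/5
smallest multiple with N1 ≥ 12 and N2 ≥ 10: k = 5  ⇒  N1 = 5·5 = 25, N2 = 5·2 = 10 (N1 ≤ 40, N2 ≤ 30, N2 ≠ N1 ✓), N3 = 25 + 2·10 = 45
check: N1/(N1+N3) with N1 = 25, N3 = 45 gives 5/14; |achieved − target| = 0 ≤ 1/280 ✓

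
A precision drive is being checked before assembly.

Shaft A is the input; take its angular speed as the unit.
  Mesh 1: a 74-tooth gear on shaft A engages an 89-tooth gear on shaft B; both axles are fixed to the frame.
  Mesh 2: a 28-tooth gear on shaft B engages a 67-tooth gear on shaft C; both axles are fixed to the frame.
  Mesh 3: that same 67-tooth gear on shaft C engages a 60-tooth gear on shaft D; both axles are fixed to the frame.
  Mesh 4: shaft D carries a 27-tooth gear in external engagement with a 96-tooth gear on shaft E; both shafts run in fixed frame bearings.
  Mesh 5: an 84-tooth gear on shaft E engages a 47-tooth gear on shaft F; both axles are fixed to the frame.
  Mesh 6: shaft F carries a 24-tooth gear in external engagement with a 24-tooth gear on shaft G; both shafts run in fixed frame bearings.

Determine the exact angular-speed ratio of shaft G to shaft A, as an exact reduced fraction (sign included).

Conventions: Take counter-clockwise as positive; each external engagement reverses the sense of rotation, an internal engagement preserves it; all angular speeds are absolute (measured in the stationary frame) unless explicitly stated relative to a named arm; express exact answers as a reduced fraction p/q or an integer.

16317/83660

class = fixed-axis compound train [6 meshes; 6 ratios multiply, 6 sense flips]
mesh 1 [74T→89T]: running ratio 74/89, sense −
mesh 2 [28T→67T]: running ratio 2072/5963, sense +
mesh 3 [67T→60T]: running ratio 518/1335, sense −
mesh 4 [27T→96T]: running ratio 777/7120, sense +
mesh 5 [84T→47T]: running ratio 16317/83660, sense −
mesh 6 [24T→24T]: running ratio 16317/83660, sense +
ω_out/ω_in = 16317/83660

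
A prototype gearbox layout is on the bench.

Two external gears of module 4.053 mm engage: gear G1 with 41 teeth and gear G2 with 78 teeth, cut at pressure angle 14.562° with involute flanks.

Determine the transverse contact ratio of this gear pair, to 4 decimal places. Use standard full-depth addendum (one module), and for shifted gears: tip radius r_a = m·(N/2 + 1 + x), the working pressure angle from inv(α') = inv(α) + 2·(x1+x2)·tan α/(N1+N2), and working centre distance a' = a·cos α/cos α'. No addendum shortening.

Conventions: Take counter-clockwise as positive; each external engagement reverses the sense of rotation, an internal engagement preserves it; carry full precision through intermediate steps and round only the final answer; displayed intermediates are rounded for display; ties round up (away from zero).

recognized (one external pair, fixed centres): single-mesh tooth geometry, m = 4.053, N1 = 41, N2 = 78
base radii: r_b1 = 80.417441, r_b2 = 152.989277
tip radii: r_a1 = 87.139500, r_a2 = 162.120000
no profile shift: α' = α, a' = a
action lengths: √(r_a1²−r_b1²) = 33.560806, √(r_a2²−r_b2²) = 53.639309
base pitch p_b = π·m·cos α = 12.323846
CR = (33.560806 + 53.639309 − 241.153500·sin 14.56200°)/12.323846 = 2.155780
contact ratio ≈ 2.1558

2.1558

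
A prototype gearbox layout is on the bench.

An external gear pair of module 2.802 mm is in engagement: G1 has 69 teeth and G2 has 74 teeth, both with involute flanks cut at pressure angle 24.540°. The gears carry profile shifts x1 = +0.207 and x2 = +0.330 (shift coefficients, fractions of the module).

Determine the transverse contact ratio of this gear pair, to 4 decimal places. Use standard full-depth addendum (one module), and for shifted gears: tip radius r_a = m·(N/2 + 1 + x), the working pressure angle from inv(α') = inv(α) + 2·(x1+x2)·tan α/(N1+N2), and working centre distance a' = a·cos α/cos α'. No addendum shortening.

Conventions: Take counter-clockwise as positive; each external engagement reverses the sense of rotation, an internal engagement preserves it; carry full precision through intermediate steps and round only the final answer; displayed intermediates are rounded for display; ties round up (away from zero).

recognized (one external pair, fixed centres): single-mesh tooth geometry, m = 2.802, N1 = 69, N2 = 74
base radii: r_b1 = 87.937038, r_b2 = 94.309287
tip radii: r_a1 = 100.051014, r_a2 = 107.400660
inv(α') = inv(24.540°) + 2·(+0.207+0.330)·tan α/(69+74) = 0.03169491  ⇒  α' = 25.44404°
a' = a·cos α / cos α' = 200.3430·cos 24.540°/cos 25.44404° = 201.821974
action lengths: √(r_a1²−r_b1²) = 47.720884, √(r_a2²−r_b2²) = 51.387354
base pitch p_b = π·m·cos α = 8.007604
CR = (47.720884 + 51.387354 − 201.821974·sin 25.44404°)/8.007604 = 1.548479
contact ratio ≈ 1.5485

1.5485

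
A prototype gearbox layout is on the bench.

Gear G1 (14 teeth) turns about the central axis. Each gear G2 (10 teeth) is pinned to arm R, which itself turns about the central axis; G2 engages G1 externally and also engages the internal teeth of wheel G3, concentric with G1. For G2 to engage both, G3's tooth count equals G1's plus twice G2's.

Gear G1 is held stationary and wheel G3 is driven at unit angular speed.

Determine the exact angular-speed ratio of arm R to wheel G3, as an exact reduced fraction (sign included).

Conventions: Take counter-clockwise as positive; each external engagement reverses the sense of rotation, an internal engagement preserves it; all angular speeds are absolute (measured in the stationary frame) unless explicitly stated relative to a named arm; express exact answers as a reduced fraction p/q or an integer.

17/24

planetary set (14T centre, 10T on arm, 34T internal) — Willis relation
ring teeth: 14 + 2·10 = 34
14(ω_sun−ω_arm) = −34(ω_ring−ω_arm),  ω_sun = 0, ω_ring = 1
14(0−ω_arm) = −34(1−ω_arm)  ⇒  48·ω_arm = 34  ⇒  ω_arm = 17/24
ω_out/ω_in = 17/24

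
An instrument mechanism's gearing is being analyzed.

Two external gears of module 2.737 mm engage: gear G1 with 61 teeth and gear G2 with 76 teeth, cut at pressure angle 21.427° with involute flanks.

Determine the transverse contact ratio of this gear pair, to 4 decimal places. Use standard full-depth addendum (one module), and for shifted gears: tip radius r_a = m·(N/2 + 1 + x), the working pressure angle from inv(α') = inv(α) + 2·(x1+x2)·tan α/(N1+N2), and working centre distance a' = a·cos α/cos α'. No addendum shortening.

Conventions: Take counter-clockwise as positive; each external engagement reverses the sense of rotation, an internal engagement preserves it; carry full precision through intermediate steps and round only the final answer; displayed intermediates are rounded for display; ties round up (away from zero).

topology: single-mesh involute geometry — m = 2.737, 61T/76T pair
base radii: r_b1 = 77.708781, r_b2 = 96.817497
tip radii: r_a1 = 86.215500, r_a2 = 106.743000
no profile shift: α' = α, a' = a
action lengths: √(r_a1²−r_b1²) = 37.342440, √(r_a2²−r_b2²) = 44.949308
base pitch p_b = π·m·cos α = 8.004240
CR = (37.342440 + 44.949308 − 187.484500·sin 21.42700°)/8.004240 = 1.724181
contact ratio ≈ 1.7242

1.7242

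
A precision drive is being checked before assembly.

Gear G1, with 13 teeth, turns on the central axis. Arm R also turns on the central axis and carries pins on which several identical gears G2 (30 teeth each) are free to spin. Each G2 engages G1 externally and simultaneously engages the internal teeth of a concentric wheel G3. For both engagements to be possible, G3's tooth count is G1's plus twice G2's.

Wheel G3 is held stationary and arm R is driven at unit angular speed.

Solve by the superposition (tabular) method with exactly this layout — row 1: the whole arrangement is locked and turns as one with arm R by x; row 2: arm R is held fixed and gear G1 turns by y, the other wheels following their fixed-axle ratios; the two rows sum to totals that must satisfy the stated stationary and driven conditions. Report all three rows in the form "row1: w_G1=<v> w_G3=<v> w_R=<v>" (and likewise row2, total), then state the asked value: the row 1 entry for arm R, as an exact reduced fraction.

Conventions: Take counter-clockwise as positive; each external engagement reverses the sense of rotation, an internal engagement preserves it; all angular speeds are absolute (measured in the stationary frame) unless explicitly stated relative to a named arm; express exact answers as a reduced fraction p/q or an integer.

recognized (axles ride arm R): planetary set, 13/30/73 teeth
row 1 — lock + rotate with arm: ω_sun = ω_ring = ω_arm = x
row 2 — arm fixed, fixed-axis ratios: sun y, ring −(13/73)·y, arm 0
boundary: total ω_ring = x − (13/73)·y = 0 and total ω_arm = x = 1  ⇒  y = 73/13, x = 1
row 2 ring = −(13/73)·73/13 = -1
totals (row 1 + row 2): sun 1 + 73/13 = 86/13, ring 1 + (-1) = 0, arm 1 + 0 = 1
asked cell (row1, arm) = 1

row1: w_G1=1 w_G3=1 w_R=1
row2: w_G1=73/13 w_G3=-1 w_R=0
total: w_G1=86/13 w_G3=0 w_R=1
asked value: 1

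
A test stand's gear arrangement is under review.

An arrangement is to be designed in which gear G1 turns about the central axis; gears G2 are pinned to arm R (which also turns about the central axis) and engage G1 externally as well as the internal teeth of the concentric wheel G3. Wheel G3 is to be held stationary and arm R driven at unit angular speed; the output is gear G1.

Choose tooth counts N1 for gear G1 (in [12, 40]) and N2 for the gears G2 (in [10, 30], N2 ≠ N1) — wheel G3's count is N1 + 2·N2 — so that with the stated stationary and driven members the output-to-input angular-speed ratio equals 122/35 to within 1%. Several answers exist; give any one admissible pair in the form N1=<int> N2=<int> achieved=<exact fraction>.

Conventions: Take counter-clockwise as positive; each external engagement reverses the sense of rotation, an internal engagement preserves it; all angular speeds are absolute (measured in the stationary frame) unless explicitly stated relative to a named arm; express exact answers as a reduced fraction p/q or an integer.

N1=35 N2=26 achieved=122/35

planetary set to be sized for 122/35 (Willis relation)
Willis with ω_ring = 0: ω_sun/ω_arm = (N1+N3)/N1; set equal to 122/35  ⇒  N3/N1 = 122/35 − 1 = 87/35
N3 = N1 + 2·N2  ⇒  N2/N1 = (N3/N1 − 1)/2 = (87/35 − 1)/2 = 26/35
smallest multiple with N1 ≥ 12 and N2 ≥ 10: k = 1  ⇒  N1 = 1·35 = 35, N2 = 1·26 = 26 (N1 ≤ 40, N2 ≤ 30, N2 ≠ N1 ✓), N3 = 35 + 2·26 = 87
check: (N1+N3)/N1 with N1 = 35, N3 = 87 gives 122/35; |achieved − target| = 0 ≤ 61/1750 ✓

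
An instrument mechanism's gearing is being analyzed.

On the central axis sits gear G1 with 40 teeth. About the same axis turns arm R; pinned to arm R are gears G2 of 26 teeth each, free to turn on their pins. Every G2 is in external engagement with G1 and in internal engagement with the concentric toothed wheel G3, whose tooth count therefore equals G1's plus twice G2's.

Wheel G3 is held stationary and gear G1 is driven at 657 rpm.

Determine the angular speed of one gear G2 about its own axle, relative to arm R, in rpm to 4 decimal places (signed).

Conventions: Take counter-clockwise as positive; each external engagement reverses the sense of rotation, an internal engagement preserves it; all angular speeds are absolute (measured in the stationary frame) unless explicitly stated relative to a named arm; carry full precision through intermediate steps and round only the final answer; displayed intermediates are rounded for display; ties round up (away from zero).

planetary set (40T centre, 26T on arm, 92T internal) — Willis relation
normalise by the input: solve with ω_sun = 1, then scale by 657 rpm
ring teeth: 40 + 2·26 = 92
40(ω_sun−ω_arm) = −92(ω_ring−ω_arm),  ω_ring = 0, ω_sun = 1
40(1−ω_arm) = −92(0−ω_arm)  ⇒  132·ω_arm = 40  ⇒  ω_arm = 10/33
sun–planet mesh: 40·(1−10/33) = −26·(ω_p−ω_arm)  ⇒  ω_p−ω_arm = -460/429
scale: ω_p−ω_arm = -460/429 × 657 rpm = -704.4755 rpm

-704.4755 rpm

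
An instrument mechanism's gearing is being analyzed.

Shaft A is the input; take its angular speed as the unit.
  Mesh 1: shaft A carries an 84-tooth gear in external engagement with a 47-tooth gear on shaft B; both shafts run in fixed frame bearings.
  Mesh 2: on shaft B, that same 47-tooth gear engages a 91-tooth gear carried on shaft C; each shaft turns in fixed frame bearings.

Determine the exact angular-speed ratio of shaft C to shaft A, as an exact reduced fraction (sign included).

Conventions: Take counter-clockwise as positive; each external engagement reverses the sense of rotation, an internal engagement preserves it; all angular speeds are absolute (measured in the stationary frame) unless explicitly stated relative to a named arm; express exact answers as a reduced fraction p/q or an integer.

class = fixed-axis compound train [2 meshes; 2 ratios multiply, 2 sense flips]
mesh 1 [84T→47T]: running ratio 84/47, sense −
mesh 2 [47T→91T]: running ratio 12/13, sense +
ω_out/ω_in = 12/13

12/13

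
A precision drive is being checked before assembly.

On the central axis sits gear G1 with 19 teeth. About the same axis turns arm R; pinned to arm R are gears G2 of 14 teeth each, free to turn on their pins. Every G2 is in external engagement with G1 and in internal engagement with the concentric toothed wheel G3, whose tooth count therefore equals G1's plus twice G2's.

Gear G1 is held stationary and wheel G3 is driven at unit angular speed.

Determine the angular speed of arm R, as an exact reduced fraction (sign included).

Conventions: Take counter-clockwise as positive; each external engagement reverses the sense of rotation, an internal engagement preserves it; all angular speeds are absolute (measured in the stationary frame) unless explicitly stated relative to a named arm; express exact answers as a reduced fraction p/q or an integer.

47/66

topology: planetary set — G1 19T / G2 14T / G3 47T, arm = carrier (Willis)
ring teeth: 19 + 2·14 = 47
19(ω_sun−ω_arm) = −47(ω_ring−ω_arm),  ω_sun = 0, ω_ring = 1
19(0−ω_arm) = −47(1−ω_arm)  ⇒  66·ω_arm = 47  ⇒  ω_arm = 47/66
exact speed ratio = 47/66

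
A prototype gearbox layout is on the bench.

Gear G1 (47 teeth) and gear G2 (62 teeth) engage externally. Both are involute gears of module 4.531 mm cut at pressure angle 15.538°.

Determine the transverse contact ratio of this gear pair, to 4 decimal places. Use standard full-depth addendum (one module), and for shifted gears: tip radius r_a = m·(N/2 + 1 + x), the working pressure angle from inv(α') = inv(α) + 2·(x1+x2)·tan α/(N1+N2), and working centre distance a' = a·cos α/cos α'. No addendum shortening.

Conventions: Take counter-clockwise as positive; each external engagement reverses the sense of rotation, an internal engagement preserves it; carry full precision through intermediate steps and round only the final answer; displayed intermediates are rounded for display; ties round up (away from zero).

single-mesh involute tooth geometry (47T engaging 62T at module 4.531)
base radii: r_b1 = 102.587030, r_b2 = 135.327572
tip radii: r_a1 = 111.009500, r_a2 = 144.992000
no profile shift: α' = α, a' = a
action lengths: √(r_a1²−r_b1²) = 42.414741, √(r_a2²−r_b2²) = 52.049287
base pitch p_b = π·m·cos α = 13.714326
CR = (42.414741 + 52.049287 − 246.939500·sin 15.53800°)/13.714326 = 2.064594
contact ratio ≈ 2.0646

2.0646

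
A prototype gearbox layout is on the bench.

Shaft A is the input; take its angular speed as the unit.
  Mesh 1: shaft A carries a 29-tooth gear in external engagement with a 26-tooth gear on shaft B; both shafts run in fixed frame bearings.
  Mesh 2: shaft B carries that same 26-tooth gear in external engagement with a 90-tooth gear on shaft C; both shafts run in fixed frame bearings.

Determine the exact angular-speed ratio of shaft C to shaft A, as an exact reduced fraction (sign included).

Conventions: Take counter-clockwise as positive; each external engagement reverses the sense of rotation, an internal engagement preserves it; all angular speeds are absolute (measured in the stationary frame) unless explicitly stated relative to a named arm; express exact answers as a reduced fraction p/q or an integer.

class = fixed-axis compound train [2 meshes; 2 ratios multiply, 2 sense flips]
mesh 1 [29T→26T]: running ratio 29/26, sense −
mesh 2 [26T→90T]: running ratio 29/90, sense +
ω_out/ω_in = 29/90

29/90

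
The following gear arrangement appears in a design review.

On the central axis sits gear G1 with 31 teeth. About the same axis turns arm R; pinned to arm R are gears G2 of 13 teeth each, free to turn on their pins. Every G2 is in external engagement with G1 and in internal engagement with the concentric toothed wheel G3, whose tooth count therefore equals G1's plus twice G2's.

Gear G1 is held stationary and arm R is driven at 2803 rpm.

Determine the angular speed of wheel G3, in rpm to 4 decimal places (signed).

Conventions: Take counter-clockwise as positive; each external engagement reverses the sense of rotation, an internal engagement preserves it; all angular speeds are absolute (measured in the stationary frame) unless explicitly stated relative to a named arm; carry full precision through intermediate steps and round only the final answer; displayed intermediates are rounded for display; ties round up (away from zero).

recognized (axles ride arm R): planetary set, 31/13/57 teeth
normalise by the input: solve with ω_arm = 1, then scale by 2803 rpm
ring teeth: 31 + 2·13 = 57
31(ω_sun−ω_arm) = −57(ω_ring−ω_arm),  ω_sun = 0, ω_arm = 1
ω_ring = 1 − (31/57)(0−1) = 88/57
scale: ω_ring = 88/57 × 2803 rpm = +4327.4386 rpm

+4327.4386 rpm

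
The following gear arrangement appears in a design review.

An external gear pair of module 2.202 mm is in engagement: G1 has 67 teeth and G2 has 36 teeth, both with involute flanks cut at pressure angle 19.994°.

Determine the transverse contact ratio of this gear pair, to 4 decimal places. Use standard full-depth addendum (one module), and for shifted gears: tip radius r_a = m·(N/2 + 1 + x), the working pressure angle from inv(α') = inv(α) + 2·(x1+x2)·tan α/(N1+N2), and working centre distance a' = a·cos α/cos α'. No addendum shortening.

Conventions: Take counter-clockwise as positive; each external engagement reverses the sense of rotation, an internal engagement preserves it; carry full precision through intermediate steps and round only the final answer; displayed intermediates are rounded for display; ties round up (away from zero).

1.7472

class = single-mesh tooth geometry [involute pair 67T × 36T, m = 2.202]
base radii: r_b1 = 69.320947, r_b2 = 37.247076
tip radii: r_a1 = 75.969000, r_a2 = 41.838000
no profile shift: α' = α, a' = a
action lengths: √(r_a1²−r_b1²) = 31.078855, √(r_a2²−r_b2²) = 19.054489
base pitch p_b = π·m·cos α = 6.500841
CR = (31.078855 + 19.054489 − 113.403000·sin 19.99400°)/6.500841 = 1.747219
contact ratio ≈ 1.7472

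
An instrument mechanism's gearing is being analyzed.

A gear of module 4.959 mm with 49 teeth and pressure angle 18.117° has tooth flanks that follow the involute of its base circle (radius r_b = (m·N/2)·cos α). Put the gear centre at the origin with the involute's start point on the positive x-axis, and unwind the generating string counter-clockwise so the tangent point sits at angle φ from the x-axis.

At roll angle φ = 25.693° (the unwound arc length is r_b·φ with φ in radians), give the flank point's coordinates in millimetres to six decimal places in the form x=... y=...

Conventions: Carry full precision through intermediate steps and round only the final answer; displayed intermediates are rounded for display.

x=126.504999 y=3.401530

class = single-mesh tooth geometry [base-circle involute, m = 4.959, 49T]
pitch radius r_p = m·N/2 = 4.959·49/2 = 121.495500
base radius r_b = r_p·cos α = 121.495500·cos 18.117° = 115.472180
roll angle φ = 25.693° = 0.44842744 rad
x = r_b·(cos φ + φ·sin φ) = 126.504999
y = r_b·(sin φ − φ·cos φ) = 3.401530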